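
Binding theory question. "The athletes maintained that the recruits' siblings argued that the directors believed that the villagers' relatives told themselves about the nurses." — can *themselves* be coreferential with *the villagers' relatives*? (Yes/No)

*themselves* is a reflexive; Principle A requires it to be bound within its binding domain — the clause headed by 'told'.
— the villagers' relatives: subject of the clause headed by 'told'; c-commands the reflexive within its binding domain — allowed (Principle A).

Yes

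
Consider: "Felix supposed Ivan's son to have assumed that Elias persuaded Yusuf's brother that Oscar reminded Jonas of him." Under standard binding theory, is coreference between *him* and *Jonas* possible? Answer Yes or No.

*Jonas* is an R-expression; Principle C requires it to be free (not bound by any c-commanding expression).
— him: second object of the clause headed by 'reminded'; the R-expression locally c-commands the pronoun — coreference blocked (Principle B on the pronoun).

No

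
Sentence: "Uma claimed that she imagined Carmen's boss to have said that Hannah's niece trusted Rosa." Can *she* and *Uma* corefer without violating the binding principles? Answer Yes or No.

Yes

*Uma* is an R-expression; Principle C requires it to be free (not bound by any c-commanding expression).
— she: subject of the clause headed by 'imagined'; the pronoun does not c-command the R-expression — coreference allowed.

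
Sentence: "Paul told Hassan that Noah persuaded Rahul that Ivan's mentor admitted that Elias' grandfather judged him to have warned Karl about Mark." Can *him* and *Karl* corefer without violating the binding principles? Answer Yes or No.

*Karl* is an R-expression; Principle C requires it to be free (not bound by any c-commanding expression).
— him: subject of the clause headed by 'warned'; the pronoun c-commands the R-expression — coreference blocked (Principle C).

No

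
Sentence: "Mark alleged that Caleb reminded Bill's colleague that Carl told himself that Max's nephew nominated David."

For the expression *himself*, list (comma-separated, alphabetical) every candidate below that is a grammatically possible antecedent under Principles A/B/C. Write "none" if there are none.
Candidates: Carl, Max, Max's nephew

*himself* is a reflexive; Principle A requires it to be bound within its binding domain — the clause headed by 'told'.
— Carl: subject of the clause headed by 'told'; c-commands the reflexive within its binding domain — allowed (Principle A).
— Max: possessor inside the subject DP of the clause headed by 'nominated'; does not c-command the reflexive — cannot bind it (Principle A).
— Max's nephew: subject of the clause headed by 'nominated'; does not c-command the reflexive — cannot bind it (Principle A).

Carl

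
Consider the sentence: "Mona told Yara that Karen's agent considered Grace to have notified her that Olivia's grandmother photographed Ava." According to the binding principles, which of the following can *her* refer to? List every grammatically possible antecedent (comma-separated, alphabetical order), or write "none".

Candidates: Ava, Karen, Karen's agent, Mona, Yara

*her* is a pronoun; Principle B requires it to be free in its binding domain — the clause headed by 'notified'.
— Ava: object of the clause headed by 'photographed'; is c-commanded by the pronoun; coreference would bind this R-expression — blocked (Principle C).
— Karen: possessor inside the subject DP of the clause headed by 'considered'; does not c-command the pronoun — Principle B does not apply; allowed.
— Karen's agent: subject of the clause headed by 'considered'; c-commands the pronoun but lies outside its binding domain — allowed.
— Mona: subject of the matrix clause; c-commands the pronoun but lies outside its binding domain — allowed.
— Yara: object of the matrix clause; c-commands the pronoun but lies outside its binding domain — allowed.

Karen, Karen's agent, Mona, Yara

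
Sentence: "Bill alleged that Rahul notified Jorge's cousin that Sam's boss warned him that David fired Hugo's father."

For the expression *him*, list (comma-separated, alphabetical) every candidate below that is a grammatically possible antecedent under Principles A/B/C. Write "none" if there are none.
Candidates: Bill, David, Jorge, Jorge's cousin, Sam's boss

Bill, Jorge, Jorge's cousin

*him* is a pronoun; Principle B requires it to be free in its binding domain — the clause headed by 'warned'.
— Bill: subject of the matrix clause; c-commands the pronoun but lies outside its binding domain — allowed.
— David: subject of the clause headed by 'fired'; is c-commanded by the pronoun; coreference would bind this R-expression — blocked (Principle C).
— Jorge: possessor inside the object DP of the clause headed by 'notified'; does not c-command the pronoun — Principle B does not apply; allowed.
— Jorge's cousin: object of the clause headed by 'notified'; c-commands the pronoun but lies outside its binding domain — allowed.
— Sam's boss: subject of the clause headed by 'warned'; c-commands the pronoun within its binding domain — blocked (Principle B).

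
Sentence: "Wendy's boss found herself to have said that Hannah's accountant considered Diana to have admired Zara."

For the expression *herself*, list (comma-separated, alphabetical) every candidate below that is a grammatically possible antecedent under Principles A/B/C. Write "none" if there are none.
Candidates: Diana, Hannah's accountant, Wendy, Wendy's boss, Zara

*herself* is a reflexive; Principle A requires it to be bound within its binding domain — the matrix clause.
— Diana: subject of the clause headed by 'admired'; does not c-command the reflexive — cannot bind it (Principle A).
— Hannah's accountant: subject of the clause headed by 'considered'; does not c-command the reflexive — cannot bind it (Principle A).
— Wendy: possessor inside the subject DP of the matrix clause; does not c-command the reflexive — cannot bind it (Principle A).
— Wendy's boss: subject of the matrix clause; c-commands the reflexive within its binding domain — allowed (Principle A).
— Zara: object of the clause headed by 'admired'; does not c-command the reflexive — cannot bind it (Principle A).

Wendy's boss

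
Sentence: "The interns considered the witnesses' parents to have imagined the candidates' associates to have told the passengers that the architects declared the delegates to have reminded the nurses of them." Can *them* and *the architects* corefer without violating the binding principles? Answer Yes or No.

*the architects* is an R-expression; Principle C requires it to be free (not bound by any c-commanding expression).
— them: second object of the clause headed by 'reminded'; the pronoun does not c-command the R-expression — coreference allowed.

Yes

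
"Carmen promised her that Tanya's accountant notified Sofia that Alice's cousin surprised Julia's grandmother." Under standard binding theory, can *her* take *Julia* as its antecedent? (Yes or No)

*her* is a pronoun; Principle B requires it to be free in its binding domain — the matrix clause.
— Julia: possessor inside the object DP of the clause headed by 'surprised'; is c-commanded by the pronoun; coreference would bind this R-expression — blocked (Principle C).

No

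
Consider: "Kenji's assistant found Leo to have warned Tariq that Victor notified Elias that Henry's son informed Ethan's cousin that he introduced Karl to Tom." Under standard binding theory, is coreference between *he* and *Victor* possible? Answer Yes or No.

Yes

*Victor* is an R-expression; Principle C requires it to be free (not bound by any c-commanding expression).
— he: subject of the clause headed by 'introduced'; the pronoun does not c-command the R-expression — coreference allowed.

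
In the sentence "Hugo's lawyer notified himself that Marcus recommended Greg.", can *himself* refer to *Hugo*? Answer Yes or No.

No

*himself* is a reflexive; Principle A requires it to be bound within its binding domain — the matrix clause.
— Hugo: possessor inside the subject DP of the matrix clause; does not c-command the reflexive — cannot bind it (Principle A).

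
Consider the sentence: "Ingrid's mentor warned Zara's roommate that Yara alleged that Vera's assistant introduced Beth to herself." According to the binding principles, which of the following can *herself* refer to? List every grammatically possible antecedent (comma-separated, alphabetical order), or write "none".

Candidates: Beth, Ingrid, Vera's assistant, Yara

*herself* is a reflexive; Principle A requires it to be bound within its binding domain — the clause headed by 'introduced'.
— Beth: object of the clause headed by 'introduced'; c-commands the reflexive within its binding domain — allowed (Principle A).
— Ingrid: possessor inside the subject DP of the matrix clause; does not c-command the reflexive — cannot bind it (Principle A).
— Vera's assistant: subject of the clause headed by 'introduced'; c-commands the reflexive within its binding domain — allowed (Principle A).
— Yara: subject of the clause headed by 'alleged'; c-commands the reflexive but lies outside its binding domain — cannot bind it (Principle A).

Beth, Vera's assistant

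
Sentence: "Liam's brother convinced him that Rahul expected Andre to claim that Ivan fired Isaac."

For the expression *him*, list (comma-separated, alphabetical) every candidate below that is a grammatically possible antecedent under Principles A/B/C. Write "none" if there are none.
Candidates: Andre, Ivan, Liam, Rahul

*him* is a pronoun; Principle B requires it to be free in its binding domain — the matrix clause.
— Andre: subject of the clause headed by 'claim'; is c-commanded by the pronoun; coreference would bind this R-expression — blocked (Principle C).
— Ivan: subject of the clause headed by 'fired'; is c-commanded by the pronoun; coreference would bind this R-expression — blocked (Principle C).
— Liam: possessor inside the subject DP of the matrix clause; does not c-command the pronoun — Principle B does not apply; allowed.
— Rahul: subject of the clause headed by 'expected'; is c-commanded by the pronoun; coreference would bind this R-expression — blocked (Principle C).

Liam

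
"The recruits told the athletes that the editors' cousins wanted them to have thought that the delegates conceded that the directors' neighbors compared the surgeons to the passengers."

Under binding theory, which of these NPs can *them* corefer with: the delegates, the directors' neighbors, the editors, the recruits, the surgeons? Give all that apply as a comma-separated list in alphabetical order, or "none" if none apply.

the editors, the recruits

*them* is a pronoun; Principle B requires it to be free in its binding domain — the clause headed by 'wanted'.
— the delegates: subject of the clause headed by 'conceded'; is c-commanded by the pronoun; coreference would bind this R-expression — blocked (Principle C).
— the directors' neighbors: subject of the clause headed by 'compared'; is c-commanded by the pronoun; coreference would bind this R-expression — blocked (Principle C).
— the editors: possessor inside the subject DP of the clause headed by 'wanted'; does not c-command the pronoun — Principle B does not apply; allowed.
— the recruits: subject of the matrix clause; c-commands the pronoun but lies outside its binding domain — allowed.
— the surgeons: object of the clause headed by 'compared'; is c-commanded by the pronoun; coreference would bind this R-expression — blocked (Principle C).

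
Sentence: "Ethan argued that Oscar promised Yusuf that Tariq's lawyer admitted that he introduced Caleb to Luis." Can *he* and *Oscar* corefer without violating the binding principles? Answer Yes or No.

Yes

*Oscar* is an R-expression; Principle C requires it to be free (not bound by any c-commanding expression).
— he: subject of the clause headed by 'introduced'; the pronoun does not c-command the R-expression — coreference allowed.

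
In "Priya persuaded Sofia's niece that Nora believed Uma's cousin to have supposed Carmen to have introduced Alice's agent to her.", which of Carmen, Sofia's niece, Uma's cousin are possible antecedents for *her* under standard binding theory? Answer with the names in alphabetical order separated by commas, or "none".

*her* is a pronoun; Principle B requires it to be free in its binding domain — the clause headed by 'introduced'.
— Carmen: subject of the clause headed by 'introduced'; c-commands the pronoun within its binding domain — blocked (Principle B).
— Sofia's niece: object of the matrix clause; c-commands the pronoun but lies outside its binding domain — allowed.
— Uma's cousin: subject of the clause headed by 'supposed'; c-commands the pronoun but lies outside its binding domain — allowed.

Sofia's niece, Uma's cousin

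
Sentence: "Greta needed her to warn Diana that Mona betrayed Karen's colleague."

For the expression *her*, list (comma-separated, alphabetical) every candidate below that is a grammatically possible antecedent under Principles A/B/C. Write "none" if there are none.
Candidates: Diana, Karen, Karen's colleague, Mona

*her* is a pronoun; Principle B requires it to be free in its binding domain — the matrix clause.
— Diana: object of the clause headed by 'warn'; is c-commanded by the pronoun; coreference would bind this R-expression — blocked (Principle C).
— Karen: possessor inside the object DP of the clause headed by 'betrayed'; is c-commanded by the pronoun; coreference would bind this R-expression — blocked (Principle C).
— Karen's colleague: object of the clause headed by 'betrayed'; is c-commanded by the pronoun; coreference would bind this R-expression — blocked (Principle C).
— Mona: subject of the clause headed by 'betrayed'; is c-commanded by the pronoun; coreference would bind this R-expression — blocked (Principle C).

none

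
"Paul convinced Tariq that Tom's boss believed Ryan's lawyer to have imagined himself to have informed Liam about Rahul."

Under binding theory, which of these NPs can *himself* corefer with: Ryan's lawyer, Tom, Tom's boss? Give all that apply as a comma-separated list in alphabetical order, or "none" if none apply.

*himself* is a reflexive; Principle A requires it to be bound within its binding domain — the clause headed by 'imagined'.
— Ryan's lawyer: subject of the clause headed by 'imagined'; c-commands the reflexive within its binding domain — allowed (Principle A).
— Tom: possessor inside the subject DP of the clause headed by 'believed'; does not c-command the reflexive — cannot bind it (Principle A).
— Tom's boss: subject of the clause headed by 'believed'; c-commands the reflexive but lies outside its binding domain — cannot bind it (Principle A).

Ryan's lawyer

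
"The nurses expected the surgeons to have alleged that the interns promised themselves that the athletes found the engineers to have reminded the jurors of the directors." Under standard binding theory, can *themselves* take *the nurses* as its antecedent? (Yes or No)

No

*themselves* is a reflexive; Principle A requires it to be bound within its binding domain — the clause headed by 'promised'.
— the nurses: subject of the matrix clause; c-commands the reflexive but lies outside its binding domain — cannot bind it (Principle A).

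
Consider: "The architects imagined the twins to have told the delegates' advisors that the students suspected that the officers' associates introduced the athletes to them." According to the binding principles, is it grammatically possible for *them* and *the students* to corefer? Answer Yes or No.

*them* is a pronoun; Principle B requires it to be free in its binding domain — the clause headed by 'introduced'.
— the students: subject of the clause headed by 'suspected'; c-commands the pronoun but lies outside its binding domain — allowed.

Yes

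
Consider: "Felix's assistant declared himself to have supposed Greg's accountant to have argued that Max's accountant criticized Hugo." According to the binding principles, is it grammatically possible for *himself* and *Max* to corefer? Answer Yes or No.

*himself* is a reflexive; Principle A requires it to be bound within its binding domain — the matrix clause.
— Max: possessor inside the subject DP of the clause headed by 'criticized'; does not c-command the reflexive — cannot bind it (Principle A).

No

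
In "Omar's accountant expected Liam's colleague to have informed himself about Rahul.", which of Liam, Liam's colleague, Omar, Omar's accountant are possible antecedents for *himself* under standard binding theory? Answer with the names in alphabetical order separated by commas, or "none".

*himself* is a reflexive; Principle A requires it to be bound within its binding domain — the clause headed by 'informed'.
— Liam: possessor inside the subject DP of the clause headed by 'informed'; does not c-command the reflexive — cannot bind it (Principle A).
— Liam's colleague: subject of the clause headed by 'informed'; c-commands the reflexive within its binding domain — allowed (Principle A).
— Omar: possessor inside the subject DP of the matrix clause; does not c-command the reflexive — cannot bind it (Principle A).
— Omar's accountant: subject of the matrix clause; c-commands the reflexive but lies outside its binding domain — cannot bind it (Principle A).

Liam's colleague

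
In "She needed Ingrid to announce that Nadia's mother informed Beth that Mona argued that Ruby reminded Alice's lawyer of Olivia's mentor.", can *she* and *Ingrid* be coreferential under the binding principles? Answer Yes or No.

*Ingrid* is an R-expression; Principle C requires it to be free (not bound by any c-commanding expression).
— she: subject of the matrix clause; the pronoun c-commands the R-expression — coreference blocked (Principle C).

No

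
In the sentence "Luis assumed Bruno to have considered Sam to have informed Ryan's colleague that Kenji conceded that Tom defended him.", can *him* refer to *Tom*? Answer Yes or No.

No

*him* is a pronoun; Principle B requires it to be free in its binding domain — the clause headed by 'defended'.
— Tom: subject of the clause headed by 'defended'; c-commands the pronoun within its binding domain — blocked (Principle B).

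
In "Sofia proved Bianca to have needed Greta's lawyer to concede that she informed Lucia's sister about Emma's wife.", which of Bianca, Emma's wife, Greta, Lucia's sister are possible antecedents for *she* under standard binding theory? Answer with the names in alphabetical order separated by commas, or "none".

*she* is a pronoun; Principle B requires it to be free in its binding domain — the clause headed by 'informed'.
— Bianca: subject of the clause headed by 'needed'; c-commands the pronoun but lies outside its binding domain — allowed.
— Emma's wife: second object of the clause headed by 'informed'; is c-commanded by the pronoun; coreference would bind this R-expression — blocked (Principle C).
— Greta: possessor inside the subject DP of the clause headed by 'concede'; does not c-command the pronoun — Principle B does not apply; allowed.
— Lucia's sister: object of the clause headed by 'informed'; is c-commanded by the pronoun; coreference would bind this R-expression — blocked (Principle C).

Bianca, Greta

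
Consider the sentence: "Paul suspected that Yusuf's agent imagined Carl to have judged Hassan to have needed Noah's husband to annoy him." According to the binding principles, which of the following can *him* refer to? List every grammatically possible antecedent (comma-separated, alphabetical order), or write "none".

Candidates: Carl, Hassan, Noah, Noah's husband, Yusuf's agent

*him* is a pronoun; Principle B requires it to be free in its binding domain — the clause headed by 'annoy'.
— Carl: subject of the clause headed by 'judged'; c-commands the pronoun but lies outside its binding domain — allowed.
— Hassan: subject of the clause headed by 'needed'; c-commands the pronoun but lies outside its binding domain — allowed.
— Noah: possessor inside the subject DP of the clause headed by 'annoy'; does not c-command the pronoun — Principle B does not apply; allowed.
— Noah's husband: subject of the clause headed by 'annoy'; c-commands the pronoun within its binding domain — blocked (Principle B).
— Yusuf's agent: subject of the clause headed by 'imagined'; c-commands the pronoun but lies outside its binding domain — allowed.

Carl, Hassan, Noah, Yusuf's agent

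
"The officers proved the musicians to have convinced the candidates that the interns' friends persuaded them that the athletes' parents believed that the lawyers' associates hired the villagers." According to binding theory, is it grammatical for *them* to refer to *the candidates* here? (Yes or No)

*the candidates* is an R-expression; Principle C requires it to be free (not bound by any c-commanding expression).
— them: object of the clause headed by 'persuaded'; the pronoun does not c-command the R-expression — coreference allowed.

Yes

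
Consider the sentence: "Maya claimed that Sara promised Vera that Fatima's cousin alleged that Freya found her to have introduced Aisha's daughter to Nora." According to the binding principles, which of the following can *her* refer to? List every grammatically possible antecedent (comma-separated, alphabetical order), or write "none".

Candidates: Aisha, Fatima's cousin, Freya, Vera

Fatima's cousin, Vera

*her* is a pronoun; Principle B requires it to be free in its binding domain — the clause headed by 'found'.
— Aisha: possessor inside the object DP of the clause headed by 'introduced'; is c-commanded by the pronoun; coreference would bind this R-expression — blocked (Principle C).
— Fatima's cousin: subject of the clause headed by 'alleged'; c-commands the pronoun but lies outside its binding domain — allowed.
— Freya: subject of the clause headed by 'found'; c-commands the pronoun within its binding domain — blocked (Principle B).
— Vera: object of the clause headed by 'promised'; c-commands the pronoun but lies outside its binding domain — allowed.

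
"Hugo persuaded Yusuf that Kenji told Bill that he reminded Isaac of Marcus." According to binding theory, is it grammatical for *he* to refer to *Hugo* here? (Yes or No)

*Hugo* is an R-expression; Principle C requires it to be free (not bound by any c-commanding expression).
— he: subject of the clause headed by 'reminded'; the pronoun does not c-command the R-expression — coreference allowed.

Yes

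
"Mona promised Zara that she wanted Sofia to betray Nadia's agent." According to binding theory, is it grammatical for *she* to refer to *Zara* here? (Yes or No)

*Zara* is an R-expression; Principle C requires it to be free (not bound by any c-commanding expression).
— she: subject of the clause headed by 'wanted'; the pronoun does not c-command the R-expression — coreference allowed.

Yes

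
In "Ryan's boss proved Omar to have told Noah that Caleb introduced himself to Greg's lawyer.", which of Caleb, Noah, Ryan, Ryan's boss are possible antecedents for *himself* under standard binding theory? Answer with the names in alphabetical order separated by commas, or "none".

Caleb

*himself* is a reflexive; Principle A requires it to be bound within its binding domain — the clause headed by 'introduced'.
— Caleb: subject of the clause headed by 'introduced'; c-commands the reflexive within its binding domain — allowed (Principle A).
— Noah: object of the clause headed by 'told'; c-commands the reflexive but lies outside its binding domain — cannot bind it (Principle A).
— Ryan: possessor inside the subject DP of the matrix clause; does not c-command the reflexive — cannot bind it (Principle A).
— Ryan's boss: subject of the matrix clause; c-commands the reflexive but lies outside its binding domain — cannot bind it (Principle A).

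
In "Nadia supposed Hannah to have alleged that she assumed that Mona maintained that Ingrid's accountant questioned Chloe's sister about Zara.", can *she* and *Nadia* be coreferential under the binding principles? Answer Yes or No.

Yes

*Nadia* is an R-expression; Principle C requires it to be free (not bound by any c-commanding expression).
— she: subject of the clause headed by 'assumed'; the pronoun does not c-command the R-expression — coreference allowed.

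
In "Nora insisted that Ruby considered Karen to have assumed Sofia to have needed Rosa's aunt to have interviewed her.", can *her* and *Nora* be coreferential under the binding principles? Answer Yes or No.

Yes

*Nora* is an R-expression; Principle C requires it to be free (not bound by any c-commanding expression).
— her: object of the clause headed by 'interviewed'; the pronoun does not c-command the R-expression — coreference allowed.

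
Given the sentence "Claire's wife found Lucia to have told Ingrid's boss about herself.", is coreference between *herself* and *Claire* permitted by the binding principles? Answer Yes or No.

*herself* is a reflexive; Principle A requires it to be bound within its binding domain — the clause headed by 'told'.
— Claire: possessor inside the subject DP of the matrix clause; does not c-command the reflexive — cannot bind it (Principle A).

No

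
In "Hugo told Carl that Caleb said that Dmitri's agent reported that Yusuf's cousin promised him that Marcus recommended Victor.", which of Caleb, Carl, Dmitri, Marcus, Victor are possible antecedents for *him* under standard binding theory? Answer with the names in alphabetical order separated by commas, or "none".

Caleb, Carl, Dmitri

*him* is a pronoun; Principle B requires it to be free in its binding domain — the clause headed by 'promised'.
— Caleb: subject of the clause headed by 'said'; c-commands the pronoun but lies outside its binding domain — allowed.
— Carl: object of the matrix clause; c-commands the pronoun but lies outside its binding domain — allowed.
— Dmitri: possessor inside the subject DP of the clause headed by 'reported'; does not c-command the pronoun — Principle B does not apply; allowed.
— Marcus: subject of the clause headed by 'recommended'; is c-commanded by the pronoun; coreference would bind this R-expression — blocked (Principle C).
— Victor: object of the clause headed by 'recommended'; is c-commanded by the pronoun; coreference would bind this R-expression — blocked (Principle C).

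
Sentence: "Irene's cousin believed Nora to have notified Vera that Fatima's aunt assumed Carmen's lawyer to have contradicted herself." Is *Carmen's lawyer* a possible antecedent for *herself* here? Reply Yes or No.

*herself* is a reflexive; Principle A requires it to be bound within its binding domain — the clause headed by 'contradicted'.
— Carmen's lawyer: subject of the clause headed by 'contradicted'; c-commands the reflexive within its binding domain — allowed (Principle A).

Yes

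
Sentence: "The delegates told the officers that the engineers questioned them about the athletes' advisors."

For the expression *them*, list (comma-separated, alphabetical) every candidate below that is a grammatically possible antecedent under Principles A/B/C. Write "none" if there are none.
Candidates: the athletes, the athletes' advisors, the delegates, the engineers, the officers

the delegates, the officers

*them* is a pronoun; Principle B requires it to be free in its binding domain — the clause headed by 'questioned'.
— the athletes: possessor inside the second object DP of the clause headed by 'questioned'; is c-commanded by the pronoun; coreference would bind this R-expression — blocked (Principle C).
— the athletes' advisors: second object of the clause headed by 'questioned'; is c-commanded by the pronoun; coreference would bind this R-expression — blocked (Principle C).
— the delegates: subject of the matrix clause; c-commands the pronoun but lies outside its binding domain — allowed.
— the engineers: subject of the clause headed by 'questioned'; c-commands the pronoun within its binding domain — blocked (Principle B).
— the officers: object of the matrix clause; c-commands the pronoun but lies outside its binding domain — allowed.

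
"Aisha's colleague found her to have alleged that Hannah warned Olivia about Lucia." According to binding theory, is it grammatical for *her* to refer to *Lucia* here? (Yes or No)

*Lucia* is an R-expression; Principle C requires it to be free (not bound by any c-commanding expression).
— her: subject of the clause headed by 'alleged'; the pronoun c-commands the R-expression — coreference blocked (Principle C).

No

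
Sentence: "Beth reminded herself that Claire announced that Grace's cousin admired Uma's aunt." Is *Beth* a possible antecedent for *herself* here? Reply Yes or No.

Yes

*herself* is a reflexive; Principle A requires it to be bound within its binding domain — the matrix clause.
— Beth: subject of the matrix clause; c-commands the reflexive within its binding domain — allowed (Principle A).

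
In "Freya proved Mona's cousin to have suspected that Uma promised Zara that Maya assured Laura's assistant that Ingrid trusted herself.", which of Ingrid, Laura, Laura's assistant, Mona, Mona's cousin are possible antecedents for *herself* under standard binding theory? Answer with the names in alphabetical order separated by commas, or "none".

*herself* is a reflexive; Principle A requires it to be bound within its binding domain — the clause headed by 'trusted'.
— Ingrid: subject of the clause headed by 'trusted'; c-commands the reflexive within its binding domain — allowed (Principle A).
— Laura: possessor inside the object DP of the clause headed by 'assured'; does not c-command the reflexive — cannot bind it (Principle A).
— Laura's assistant: object of the clause headed by 'assured'; c-commands the reflexive but lies outside its binding domain — cannot bind it (Principle A).
— Mona: possessor inside the subject DP of the clause headed by 'suspected'; does not c-command the reflexive — cannot bind it (Principle A).
— Mona's cousin: subject of the clause headed by 'suspected'; c-commands the reflexive but lies outside its binding domain — cannot bind it (Principle A).

Ingrid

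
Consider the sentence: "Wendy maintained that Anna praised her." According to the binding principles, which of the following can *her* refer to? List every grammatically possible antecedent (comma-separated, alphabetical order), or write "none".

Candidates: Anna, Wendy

*her* is a pronoun; Principle B requires it to be free in its binding domain — the clause headed by 'praised'.
— Anna: subject of the clause headed by 'praised'; c-commands the pronoun within its binding domain — blocked (Principle B).
— Wendy: subject of the matrix clause; c-commands the pronoun but lies outside its binding domain — allowed.

Wendy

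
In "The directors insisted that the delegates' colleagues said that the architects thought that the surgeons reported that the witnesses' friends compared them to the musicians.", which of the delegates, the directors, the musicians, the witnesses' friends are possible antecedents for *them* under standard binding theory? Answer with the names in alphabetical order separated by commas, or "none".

the delegates, the directors

*them* is a pronoun; Principle B requires it to be free in its binding domain — the clause headed by 'compared'.
— the delegates: possessor inside the subject DP of the clause headed by 'said'; does not c-command the pronoun — Principle B does not apply; allowed.
— the directors: subject of the matrix clause; c-commands the pronoun but lies outside its binding domain — allowed.
— the musicians: second object of the clause headed by 'compared'; is c-commanded by the pronoun; coreference would bind this R-expression — blocked (Principle C).
— the witnesses' friends: subject of the clause headed by 'compared'; c-commands the pronoun within its binding domain — blocked (Principle B).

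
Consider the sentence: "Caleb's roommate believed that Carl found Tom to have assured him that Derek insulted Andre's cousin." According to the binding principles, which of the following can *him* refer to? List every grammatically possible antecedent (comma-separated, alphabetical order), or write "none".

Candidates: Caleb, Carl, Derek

Caleb, Carl

*him* is a pronoun; Principle B requires it to be free in its binding domain — the clause headed by 'assured'.
— Caleb: possessor inside the subject DP of the matrix clause; does not c-command the pronoun — Principle B does not apply; allowed.
— Carl: subject of the clause headed by 'found'; c-commands the pronoun but lies outside its binding domain — allowed.
— Derek: subject of the clause headed by 'insulted'; is c-commanded by the pronoun; coreference would bind this R-expression — blocked (Principle C).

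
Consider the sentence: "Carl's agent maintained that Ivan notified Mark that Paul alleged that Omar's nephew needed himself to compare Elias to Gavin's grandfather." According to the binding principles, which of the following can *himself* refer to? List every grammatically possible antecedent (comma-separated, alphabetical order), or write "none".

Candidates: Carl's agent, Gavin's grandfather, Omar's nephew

*himself* is a reflexive; Principle A requires it to be bound within its binding domain — the clause headed by 'needed'.
— Carl's agent: subject of the matrix clause; c-commands the reflexive but lies outside its binding domain — cannot bind it (Principle A).
— Gavin's grandfather: second object of the clause headed by 'compare'; does not c-command the reflexive — cannot bind it (Principle A).
— Omar's nephew: subject of the clause headed by 'needed'; c-commands the reflexive within its binding domain — allowed (Principle A).

Omar's nephew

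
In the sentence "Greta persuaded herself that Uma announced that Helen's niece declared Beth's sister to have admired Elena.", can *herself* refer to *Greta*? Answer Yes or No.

*herself* is a reflexive; Principle A requires it to be bound within its binding domain — the matrix clause.
— Greta: subject of the matrix clause; c-commands the reflexive within its binding domain — allowed (Principle A).

Yes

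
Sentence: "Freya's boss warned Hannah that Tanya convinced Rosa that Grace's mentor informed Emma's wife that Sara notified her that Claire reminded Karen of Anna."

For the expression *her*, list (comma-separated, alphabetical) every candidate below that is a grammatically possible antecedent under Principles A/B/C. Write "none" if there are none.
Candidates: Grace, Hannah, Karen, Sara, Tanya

*her* is a pronoun; Principle B requires it to be free in its binding domain — the clause headed by 'notified'.
— Grace: possessor inside the subject DP of the clause headed by 'informed'; does not c-command the pronoun — Principle B does not apply; allowed.
— Hannah: object of the matrix clause; c-commands the pronoun but lies outside its binding domain — allowed.
— Karen: object of the clause headed by 'reminded'; is c-commanded by the pronoun; coreference would bind this R-expression — blocked (Principle C).
— Sara: subject of the clause headed by 'notified'; c-commands the pronoun within its binding domain — blocked (Principle B).
— Tanya: subject of the clause headed by 'convinced'; c-commands the pronoun but lies outside its binding domain — allowed.

Grace, Hannah, Tanya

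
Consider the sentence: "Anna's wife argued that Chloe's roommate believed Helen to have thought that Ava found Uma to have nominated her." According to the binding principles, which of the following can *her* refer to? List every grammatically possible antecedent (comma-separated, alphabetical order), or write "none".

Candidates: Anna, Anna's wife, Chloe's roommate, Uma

Anna, Anna's wife, Chloe's roommate

*her* is a pronoun; Principle B requires it to be free in its binding domain — the clause headed by 'nominated'.
— Anna: possessor inside the subject DP of the matrix clause; does not c-command the pronoun — Principle B does not apply; allowed.
— Anna's wife: subject of the matrix clause; c-commands the pronoun but lies outside its binding domain — allowed.
— Chloe's roommate: subject of the clause headed by 'believed'; c-commands the pronoun but lies outside its binding domain — allowed.
— Uma: subject of the clause headed by 'nominated'; c-commands the pronoun within its binding domain — blocked (Principle B).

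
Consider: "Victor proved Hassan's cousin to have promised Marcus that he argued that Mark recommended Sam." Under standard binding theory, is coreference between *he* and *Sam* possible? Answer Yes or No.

No

*Sam* is an R-expression; Principle C requires it to be free (not bound by any c-commanding expression).
— he: subject of the clause headed by 'argued'; the pronoun c-commands the R-expression — coreference blocked (Principle C).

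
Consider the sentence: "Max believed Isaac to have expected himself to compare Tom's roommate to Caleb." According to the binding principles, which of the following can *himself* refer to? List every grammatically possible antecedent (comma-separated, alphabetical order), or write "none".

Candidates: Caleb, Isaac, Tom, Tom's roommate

Isaac

*himself* is a reflexive; Principle A requires it to be bound within its binding domain — the clause headed by 'expected'.
— Caleb: second object of the clause headed by 'compare'; does not c-command the reflexive — cannot bind it (Principle A).
— Isaac: subject of the clause headed by 'expected'; c-commands the reflexive within its binding domain — allowed (Principle A).
— Tom: possessor inside the object DP of the clause headed by 'compare'; does not c-command the reflexive — cannot bind it (Principle A).
— Tom's roommate: object of the clause headed by 'compare'; does not c-command the reflexive — cannot bind it (Principle A).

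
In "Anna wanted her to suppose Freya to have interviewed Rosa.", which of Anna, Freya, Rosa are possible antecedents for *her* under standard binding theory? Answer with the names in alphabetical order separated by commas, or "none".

*her* is a pronoun; Principle B requires it to be free in its binding domain — the matrix clause.
— Anna: subject of the matrix clause; c-commands the pronoun within its binding domain — blocked (Principle B).
— Freya: subject of the clause headed by 'interviewed'; is c-commanded by the pronoun; coreference would bind this R-expression — blocked (Principle C).
— Rosa: object of the clause headed by 'interviewed'; is c-commanded by the pronoun; coreference would bind this R-expression — blocked (Principle C).

none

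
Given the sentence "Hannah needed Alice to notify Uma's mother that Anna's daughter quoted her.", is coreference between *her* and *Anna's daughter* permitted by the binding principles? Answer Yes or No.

No

*her* is a pronoun; Principle B requires it to be free in its binding domain — the clause headed by 'quoted'.
— Anna's daughter: subject of the clause headed by 'quoted'; c-commands the pronoun within its binding domain — blocked (Principle B).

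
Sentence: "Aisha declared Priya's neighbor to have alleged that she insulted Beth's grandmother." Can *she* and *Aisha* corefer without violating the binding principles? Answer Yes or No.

Yes

*Aisha* is an R-expression; Principle C requires it to be free (not bound by any c-commanding expression).
— she: subject of the clause headed by 'insulted'; the pronoun does not c-command the R-expression — coreference allowed.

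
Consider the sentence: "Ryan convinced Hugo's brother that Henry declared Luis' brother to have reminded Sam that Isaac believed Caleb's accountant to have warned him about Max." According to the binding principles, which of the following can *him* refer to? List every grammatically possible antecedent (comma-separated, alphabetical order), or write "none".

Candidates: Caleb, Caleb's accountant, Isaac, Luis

Caleb, Isaac, Luis

*him* is a pronoun; Principle B requires it to be free in its binding domain — the clause headed by 'warned'.
— Caleb: possessor inside the subject DP of the clause headed by 'warned'; does not c-command the pronoun — Principle B does not apply; allowed.
— Caleb's accountant: subject of the clause headed by 'warned'; c-commands the pronoun within its binding domain — blocked (Principle B).
— Isaac: subject of the clause headed by 'believed'; c-commands the pronoun but lies outside its binding domain — allowed.
— Luis: possessor inside the subject DP of the clause headed by 'reminded'; does not c-command the pronoun — Principle B does not apply; allowed.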